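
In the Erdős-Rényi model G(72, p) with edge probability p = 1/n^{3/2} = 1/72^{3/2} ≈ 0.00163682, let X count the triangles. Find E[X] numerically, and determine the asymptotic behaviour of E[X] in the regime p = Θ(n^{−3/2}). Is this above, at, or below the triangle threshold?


Number of potential triangles: C(72, 3) = 59640.
Each occurs with probability p³ ≈ (0.00163682)³ ≈ 4.38534501e-09.
By linearity: E[X] = C(72, 3)·p³ ≈ 59640 · 4.38534501e-09 ≈ 0.000262.
Since α = 3/2 > 1, p = c/n^{3/2} = o(1/n) is below the triangle threshold p ~ 1/n. Asymptotically E[X] ~ (c³/6)·n^{3(1−α)} = (1³/6)·n^{-1.5} → 0, so by Markov's inequality G has no triangles w.h.p.

E[X] ≈ 0.000262; in regime p = Θ(1/n^{3/2}) E[X] tends to 0 (below the triangle threshold p ~ 1/n).


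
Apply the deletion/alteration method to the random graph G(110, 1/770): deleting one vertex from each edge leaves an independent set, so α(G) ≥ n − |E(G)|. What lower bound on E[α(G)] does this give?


E[|E(G)|] = C(110, 2)·p = 5995 · (1/770) = 109/14.
E[α(G)] ≥ n − E[|E(G)|] = 110 − 109/14 = 1431/14.
Numerically: ≈ 102.214286.
(This is only a lower bound; the true E[α(G)] may be larger.)

E[α(G)] ≥ 1431/14 ≈ 102.214286.


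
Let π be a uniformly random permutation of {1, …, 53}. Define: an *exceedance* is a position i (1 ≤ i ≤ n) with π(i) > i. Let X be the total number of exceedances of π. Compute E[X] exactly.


Write X = Σ_{i=1}^{53} X_i, where X_i = 1_{π(i) > i}.
For each fixed i, π(i) is uniform over {1, …, 53} (marginal of a uniform permutation), so P[π(i) > i] = (n − i)/n. Summing: Σ_{i=1}^{53} (n − i)/n = (0 + 1 + … + 52)/53 = 53(53 − 1)/(2·53) = (53 − 1)/2.
Hence E[X] = Σ_{i=1}^{53} (53 − i)/53 = 26 ≈ 26.000000.

E[X] = 26 = 26.000000.


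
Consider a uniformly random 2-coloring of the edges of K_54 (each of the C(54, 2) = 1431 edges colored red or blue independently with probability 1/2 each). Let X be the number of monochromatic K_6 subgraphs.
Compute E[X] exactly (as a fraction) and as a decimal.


Let X = Σ_S X_S over the C(54, 6) = 25827165 subsets S of size 6, where X_S = 1 if the K_6 on S is monochromatic.
For a fixed S, the K_6 on S has C(6, 2) = 15 edges. P[all 15 edges red] = (1/2)^15, and likewise for blue, so P[monochromatic] = 2·(1/2)^15 = 2^{1 − 15} = 1/16384.
By linearity of expectation: E[X] = C(54, 6) · 2^{1 − 15} = 25827165 · 1/16384 = 25827165/16384.
Numerically: E[X] ≈ 1576.365.

E[X] = C(54,6)·2^(1−C(6,2)) = 25827165/16384 ≈ 1576.365.


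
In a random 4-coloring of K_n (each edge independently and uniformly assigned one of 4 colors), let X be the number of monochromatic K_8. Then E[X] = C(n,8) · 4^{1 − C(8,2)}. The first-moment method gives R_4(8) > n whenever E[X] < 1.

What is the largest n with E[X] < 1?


We need C(n, 8) · 4^{1 − 28} < 1, i.e. C(n, 8) < 4^{28 − 1} = 18014398509481984.
Check values of n near the boundary:
  n = 402: C(402, 8) = 15770615726749950; 15770615726749950 < 18014398509481984? YES
  n = 403: C(403, 8) = 16090020602228430; 16090020602228430 < 18014398509481984? YES
  n = 404: C(404, 8) = 16415071523485570; 16415071523485570 < 18014398509481984? YES
  n = 405: C(405, 8) = 16745853821188050; 16745853821188050 < 18014398509481984? YES
  n = 406: C(406, 8) = 17082453897995850; 17082453897995850 < 18014398509481984? YES
  n = 407: C(407, 8) = 17424959239309050; 17424959239309050 < 18014398509481984? YES
  n = 408: C(408, 8) = 17773458424095231; 17773458424095231 < 18014398509481984? YES
  n = 409: C(409, 8) = 18128041135797879; 18128041135797879 < 18014398509481984? NO
  n = 410: C(410, 8) = 18488798173326195; 18488798173326195 < 18014398509481984? NO
The largest n with C(n, 8) < 18014398509481984 is n = 408 (where E[X] = 17773458424095231/18014398509481984 ≈ 0.987). Hence R_4(8) > 408, i.e. R_4(8) ≥ 409.

Largest n = 408; hence R_4(8) > 408.


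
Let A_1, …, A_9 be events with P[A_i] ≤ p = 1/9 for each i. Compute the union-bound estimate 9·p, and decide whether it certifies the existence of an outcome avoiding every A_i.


Union bound: P[∪_{i=1}^{9} A_i] ≤ Σ_i P[A_i] ≤ 9·p = 9·(1/9) = 1.
Numerically: 1 ≈ 1.0000.
Is 1 < 1? NO.
Since the bound 1 is ≥ 1, the union bound is uninformative here; it does NOT by itself certify existence.

9·p = 1 ≈ 1.0000; existence NOT certified by the union bound.


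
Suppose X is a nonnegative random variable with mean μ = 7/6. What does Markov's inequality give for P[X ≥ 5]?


μ = E[X] = 7/6, a = 5.
Markov: P[X ≥ 5] ≤ μ/a = (7/6)/5 = 7/30.
Numerically: ≈ 0.23333.
(Since a = 5 > μ = 1.16667, the bound 7/30 is < 1 and informative.)

P[X ≥ 5] ≤ 7/30 ≈ 0.23333.


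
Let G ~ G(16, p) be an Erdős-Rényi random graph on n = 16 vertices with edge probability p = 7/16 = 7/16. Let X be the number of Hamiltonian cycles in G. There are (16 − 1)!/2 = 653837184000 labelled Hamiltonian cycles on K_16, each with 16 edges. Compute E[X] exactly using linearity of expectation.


K_16 has (16 − 1)!/2 = 653837184000 labelled Hamiltonian cycles.
For each such Hamiltonian cycle H, let X_H = 1 if all 16 edges of H are present in G. Then P[X_H = 1] = p^{16} = (7/16)^{16} = 33232930569601/18446744073709551616.
By linearity of expectation: E[X] = Σ_H E[X_H] = 653837184000 · p^{16} = 653837184000 · 33232930569601/18446744073709551616 = 21219654042671322112875/18014398509481984.
Numerically: E[X] ≈ 1.18e+06.

E[X] = 653837184000 · (7/16)^{16} = 21219654042671322112875/18014398509481984 ≈ 1.18e+06.


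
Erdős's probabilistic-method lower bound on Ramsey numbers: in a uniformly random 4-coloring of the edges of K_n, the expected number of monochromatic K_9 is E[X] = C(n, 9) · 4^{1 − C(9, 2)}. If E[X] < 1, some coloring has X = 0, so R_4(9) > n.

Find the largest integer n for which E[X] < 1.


We need C(n, 9) · 4^{1 − 36} < 1, i.e. C(n, 9) < 4^{36 − 1} = 1180591620717411303424.
Check values of n near the boundary:
  n = 912: C(912, 9) = 1156095740032081475120; 1156095740032081475120 < 1180591620717411303424? YES
  n = 913: C(913, 9) = 1167605542753639808390; 1167605542753639808390 < 1180591620717411303424? YES
  n = 914: C(914, 9) = 1179217089587653905932; 1179217089587653905932 < 1180591620717411303424? YES
  n = 915: C(915, 9) = 1190931166636537885130; 1190931166636537885130 < 1180591620717411303424? NO
  n = 916: C(916, 9) = 1202748565202942340440; 1202748565202942340440 < 1180591620717411303424? NO
The largest n with C(n, 9) < 1180591620717411303424 is n = 914 (where E[X] = 294804272396913476483/295147905179352825856 ≈ 0.9988). Hence R_4(9) > 914, i.e. R_4(9) ≥ 915.

Largest n = 914; hence R_4(9) > 914.


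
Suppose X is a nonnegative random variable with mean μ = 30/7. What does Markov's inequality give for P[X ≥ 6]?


μ = E[X] = 30/7, a = 6.
Markov: P[X ≥ 6] ≤ μ/a = (30/7)/6 = 5/7.
Numerically: ≈ 0.714.
(Since a = 6 > μ = 4.286, the bound 5/7 is < 1 and informative.)

P[X ≥ 6] ≤ 5/7 ≈ 0.714.


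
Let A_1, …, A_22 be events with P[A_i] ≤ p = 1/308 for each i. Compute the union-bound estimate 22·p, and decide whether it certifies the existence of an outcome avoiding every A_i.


Union bound: P[∪_{i=1}^{22} A_i] ≤ Σ_i P[A_i] ≤ 22·p = 22·(1/308) = 1/14.
Numerically: 1/14 ≈ 0.071429.
Is 1/14 < 1? YES.
Since P[∪ A_i] ≤ 1/14 < 1, the complement has P[∩ A_i^c] ≥ 1 − 1/14 = 13/14 > 0, so some outcome avoids every A_i.

22·p = 1/14 ≈ 0.071429; existence CERTIFIED by the union bound.


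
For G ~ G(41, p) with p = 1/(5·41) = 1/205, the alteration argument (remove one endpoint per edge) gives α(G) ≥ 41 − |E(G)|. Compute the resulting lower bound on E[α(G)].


E[|E(G)|] = C(41, 2)·p = 820 · (1/205) = 4.
E[α(G)] ≥ n − E[|E(G)|] = 41 − 4 = 37.
Numerically: ≈ 37.000000.
(This is only a lower bound; the true E[α(G)] may be larger.)

E[α(G)] ≥ 37 ≈ 37.000000.


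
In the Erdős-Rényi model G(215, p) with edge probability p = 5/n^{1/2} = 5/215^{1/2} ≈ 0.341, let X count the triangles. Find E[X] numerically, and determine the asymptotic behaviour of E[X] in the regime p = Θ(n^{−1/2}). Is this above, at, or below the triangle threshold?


Number of potential triangles: C(215, 3) = 1633355.
Each occurs with probability p³ ≈ (0.341)³ ≈ 3.965083e-02.
By linearity: E[X] = C(215, 3)·p³ ≈ 1633355 · 3.965083e-02 ≈ 64763.8875.
Since α = 1/2 < 1, p = c/n^{1/2} ≫ 1/n is above the triangle threshold p ~ 1/n. Asymptotically E[X] ~ (c³/6)·n^{3(1−α)} = (5³/6)·n^{1.5} → ∞; triangles are abundant w.h.p.

E[X] ≈ 64763.8875; in regime p = Θ(1/n^{1/2}) E[X] diverges (above the triangle threshold p ~ 1/n).


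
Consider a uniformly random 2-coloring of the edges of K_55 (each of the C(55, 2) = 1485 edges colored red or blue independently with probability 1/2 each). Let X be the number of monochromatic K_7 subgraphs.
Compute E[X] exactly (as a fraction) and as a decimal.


Let X = Σ_S X_S over the C(55, 7) = 202927725 subsets S of size 7, where X_S = 1 if the K_7 on S is monochromatic.
For a fixed S, the K_7 on S has C(7, 2) = 21 edges. P[all 21 edges red] = (1/2)^21, and likewise for blue, so P[monochromatic] = 2·(1/2)^21 = 2^{1 − 21} = 1/1048576.
By linearity: E[X] = C(55, 7) · 2^{1 − 21} = 202927725 · 1/1048576 = 202927725/1048576.
Numerically: E[X] ≈ 193.526959.

E[X] = C(55,7)·2^(1−C(7,2)) = 202927725/1048576 ≈ 193.526959.


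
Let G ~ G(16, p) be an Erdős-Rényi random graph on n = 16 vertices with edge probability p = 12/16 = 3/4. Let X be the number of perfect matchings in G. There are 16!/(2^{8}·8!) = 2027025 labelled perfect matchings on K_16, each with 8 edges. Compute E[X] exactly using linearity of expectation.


K_16 has 16!/(2^{8}·8!) = 2027025 labelled perfect matchings.
For each such perfect matching H, let X_H = 1 if all 8 edges of H are present in G. Then P[X_H = 1] = p^{8} = (3/4)^{8} = 6561/65536.
By linearity: E[X] = Σ_H E[X_H] = 2027025 · p^{8} = 2027025 · 6561/65536 = 13299311025/65536.
Numerically: E[X] ≈ 2.0293e+05.

E[X] = 2027025 · (3/4)^{8} = 13299311025/65536 ≈ 2.0293e+05.


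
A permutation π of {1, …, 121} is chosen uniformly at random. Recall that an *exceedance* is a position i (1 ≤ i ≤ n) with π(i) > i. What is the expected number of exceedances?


Write X = Σ_{i=1}^{121} X_i, where X_i = 1_{π(i) > i}.
For each fixed i, π(i) is uniform over {1, …, 121} (marginal of a uniform permutation), so P[π(i) > i] = (n − i)/n. Summing: Σ_{i=1}^{121} (n − i)/n = (0 + 1 + … + 120)/121 = 121(121 − 1)/(2·121) = (121 − 1)/2.
Hence E[X] = Σ_{i=1}^{121} (121 − i)/121 = 60 ≈ 60.000.

E[X] = 60 = 60.000.


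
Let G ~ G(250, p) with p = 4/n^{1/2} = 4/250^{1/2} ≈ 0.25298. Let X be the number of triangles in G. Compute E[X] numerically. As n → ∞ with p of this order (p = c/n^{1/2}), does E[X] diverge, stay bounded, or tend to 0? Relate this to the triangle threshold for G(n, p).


Number of potential triangles: C(250, 3) = 2573000.
Each occurs with probability p³ ≈ (0.25298)³ ≈ 1.6190862e-02.
By linearity: E[X] = C(250, 3)·p³ ≈ 2573000 · 1.6190862e-02 ≈ 41659.08695.
Since α = 1/2 < 1, p = c/n^{1/2} ≫ 1/n is above the triangle threshold p ~ 1/n. Asymptotically E[X] ~ (c³/6)·n^{3(1−α)} = (4³/6)·n^{1.5} → ∞; triangles are abundant w.h.p.

E[X] ≈ 41659.08695; in regime p = Θ(1/n^{1/2}) E[X] diverges (above the triangle threshold p ~ 1/n).


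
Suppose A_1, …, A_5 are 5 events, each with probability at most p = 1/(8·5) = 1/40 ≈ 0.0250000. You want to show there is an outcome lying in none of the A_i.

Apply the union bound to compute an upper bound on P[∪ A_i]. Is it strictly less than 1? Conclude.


Union bound: P[∪_{i=1}^{5} A_i] ≤ Σ_i P[A_i] ≤ 5·p = 5·(1/40) = 1/8.
Numerically: 1/8 ≈ 0.1250000.
Is 1/8 < 1? YES.
Since P[∪ A_i] ≤ 1/8 < 1, the complement has P[∩ A_i^c] ≥ 1 − 1/8 = 7/8 > 0, so some outcome avoids every A_i.

5·p = 1/8 ≈ 0.1250000; existence CERTIFIED by the union bound.


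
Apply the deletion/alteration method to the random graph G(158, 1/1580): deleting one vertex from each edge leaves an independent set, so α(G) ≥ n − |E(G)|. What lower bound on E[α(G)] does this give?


E[|E(G)|] = C(158, 2)·p = 12403 · (1/1580) = 157/20.
E[α(G)] ≥ n − E[|E(G)|] = 158 − 157/20 = 3003/20.
Numerically: ≈ 150.150000.
(This is only a lower bound; the true E[α(G)] may be larger.)

E[α(G)] ≥ 3003/20 ≈ 150.150000.


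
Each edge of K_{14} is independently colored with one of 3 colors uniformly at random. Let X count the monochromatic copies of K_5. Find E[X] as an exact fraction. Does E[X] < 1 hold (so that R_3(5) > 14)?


E[X] = C(14, 5) · 3^{1 − 10} = 2002 · 3^{−9} = 2002/19683.
As a reduced fraction: E[X] = 2002/19683 ≈ 0.1017.
Is E[X] < 1? YES.
Since E[X] < 1, there exists a 3-coloring of K_{14} with no monochromatic K_5; hence R_3(5) > 14.

E[X] = 2002/19683 ≈ 0.1017; E[X] < 1, so R_3(5) > 14.


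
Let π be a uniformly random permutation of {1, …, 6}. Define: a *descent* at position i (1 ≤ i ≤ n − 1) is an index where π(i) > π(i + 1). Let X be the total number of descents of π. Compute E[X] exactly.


Write X = Σ X_I over i = 1, …, 5, with X_I the indicator of one descent.
There are 5 indicators.
For each fixed i, the pair (π(i), π(i+1)) is a uniformly random ordered pair of distinct values from {1, …, 6}; by symmetry P[π(i) > π(i+1)] = 1/2.
By linearity: E[X] = 5 · (1/2) = (6 − 1) · (1/2) = 5/2 ≈ 2.500000.

E[X] = 5/2 = 2.500000.


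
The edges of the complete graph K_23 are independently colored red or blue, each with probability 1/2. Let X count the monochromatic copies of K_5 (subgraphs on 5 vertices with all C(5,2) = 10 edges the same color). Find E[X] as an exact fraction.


Let X = Σ_S X_S over the C(23, 5) = 33649 subsets S of size 5, where X_S = 1 if the K_5 on S is monochromatic.
For a fixed S, the K_5 on S has C(5, 2) = 10 edges. P[all 10 edges red] = (1/2)^10, and likewise for blue, so P[monochromatic] = 2·(1/2)^10 = 2^{1 − 10} = 1/512.
Summing: E[X] = C(23, 5) · 2^{1 − 10} = 33649 · 1/512 = 33649/512.
Numerically: E[X] ≈ 65.721.

E[X] = C(23,5)·2^(1−C(5,2)) = 33649/512 ≈ 65.721.


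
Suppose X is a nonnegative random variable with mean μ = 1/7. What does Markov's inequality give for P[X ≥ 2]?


μ = E[X] = 1/7, a = 2.
Markov: P[X ≥ 2] ≤ μ/a = (1/7)/2 = 1/14.
Numerically: ≈ 0.071429.
(Since a = 2 > μ = 0.142857, the bound 1/14 is < 1 and informative.)

P[X ≥ 2] ≤ 1/14 ≈ 0.071429.


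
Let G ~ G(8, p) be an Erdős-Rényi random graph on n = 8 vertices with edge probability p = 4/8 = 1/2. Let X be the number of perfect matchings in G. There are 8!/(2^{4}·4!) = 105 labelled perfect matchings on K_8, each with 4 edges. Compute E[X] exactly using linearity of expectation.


K_8 has 8!/(2^{4}·4!) = 105 labelled perfect matchings.
For each such perfect matching H, let X_H = 1 if all 4 edges of H are present in G. Then P[X_H = 1] = p^{4} = (1/2)^{4} = 1/16.
Summing the indicators: E[X] = Σ_H E[X_H] = 105 · p^{4} = 105 · 1/16 = 105/16.
Numerically: E[X] ≈ 6.562.

E[X] = 105 · (1/2)^{4} = 105/16 ≈ 6.562.


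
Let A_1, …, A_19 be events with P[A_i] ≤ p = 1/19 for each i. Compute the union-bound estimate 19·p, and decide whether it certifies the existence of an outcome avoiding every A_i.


Union bound: P[∪_{i=1}^{19} A_i] ≤ Σ_i P[A_i] ≤ 19·p = 19·(1/19) = 1.
Numerically: 1 ≈ 1.0000.
Is 1 < 1? NO.
Since the bound 1 is ≥ 1, the union bound is uninformative here; it does NOT by itself certify existence.

19·p = 1 ≈ 1.0000; existence NOT certified by the union bound.


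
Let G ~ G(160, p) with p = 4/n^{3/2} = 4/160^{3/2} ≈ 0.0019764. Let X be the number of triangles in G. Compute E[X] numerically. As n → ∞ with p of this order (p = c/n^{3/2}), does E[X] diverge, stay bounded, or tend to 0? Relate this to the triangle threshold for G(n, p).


Number of potential triangles: C(160, 3) = 669920.
Each occurs with probability p³ ≈ (0.0019764)³ ≈ 7.7204044e-09.
By linearity: E[X] = C(160, 3)·p³ ≈ 669920 · 7.7204044e-09 ≈ 0.00517.
Since α = 3/2 > 1, p = c/n^{3/2} = o(1/n) is below the triangle threshold p ~ 1/n. Asymptotically E[X] ~ (c³/6)·n^{3(1−α)} = (4³/6)·n^{-1.5} → 0, so by Markov's inequality G has no triangles w.h.p.

E[X] ≈ 0.00517; in regime p = Θ(1/n^{3/2}) E[X] tends to 0 (below the triangle threshold p ~ 1/n).


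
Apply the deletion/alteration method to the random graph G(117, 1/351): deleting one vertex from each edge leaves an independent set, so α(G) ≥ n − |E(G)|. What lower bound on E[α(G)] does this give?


E[|E(G)|] = C(117, 2)·p = 6786 · (1/351) = 58/3.
E[α(G)] ≥ n − E[|E(G)|] = 117 − 58/3 = 293/3.
Numerically: ≈ 97.666667.
(This is only a lower bound; the true E[α(G)] may be larger.)

E[α(G)] ≥ 293/3 ≈ 97.666667.


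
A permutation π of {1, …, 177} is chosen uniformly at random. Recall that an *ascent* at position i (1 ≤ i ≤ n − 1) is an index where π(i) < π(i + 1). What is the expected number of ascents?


Write X = Σ X_I over i = 1, …, 176, with X_I the indicator of one ascent.
There are 176 indicators.
For each fixed i, the pair (π(i), π(i+1)) is a uniformly random ordered pair of distinct values from {1, …, 177}; by symmetry P[π(i) < π(i+1)] = 1/2.
By linearity: E[X] = 176 · (1/2) = (177 − 1) · (1/2) = 88 ≈ 88.000.

E[X] = 88 = 88.000.


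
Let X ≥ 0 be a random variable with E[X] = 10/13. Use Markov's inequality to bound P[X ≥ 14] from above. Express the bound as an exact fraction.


μ = E[X] = 10/13, a = 14.
Markov: P[X ≥ 14] ≤ μ/a = (10/13)/14 = 5/91.
Numerically: ≈ 0.055.
(Since a = 14 > μ = 0.769, the bound 5/91 is < 1 and informative.)

P[X ≥ 14] ≤ 5/91 ≈ 0.055.


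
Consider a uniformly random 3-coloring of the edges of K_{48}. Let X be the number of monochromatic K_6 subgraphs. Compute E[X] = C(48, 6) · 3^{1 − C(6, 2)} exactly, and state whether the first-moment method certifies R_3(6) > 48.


E[X] = C(48, 6) · 3^{1 − 15} = 12271512 · 3^{−14} = 12271512/4782969.
As a reduced fraction: E[X] = 4090504/1594323 ≈ 2.5657.
Is E[X] < 1? NO.
Since E[X] ≥ 1, the first-moment bound is inconclusive at n = 48; it does NOT by itself certify R_3(6) > 48.

E[X] = 4090504/1594323 ≈ 2.5657; E[X] ≥ 1; first-moment method inconclusive here.


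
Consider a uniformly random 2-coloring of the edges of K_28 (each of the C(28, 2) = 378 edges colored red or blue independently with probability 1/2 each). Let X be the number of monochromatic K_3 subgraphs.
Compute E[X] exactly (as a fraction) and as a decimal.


Let X = Σ_S X_S over the C(28, 3) = 3276 subsets S of size 3, where X_S = 1 if the K_3 on S is monochromatic.
For a fixed S, the K_3 on S has C(3, 2) = 3 edges. P[all 3 edges red] = (1/2)^3, and likewise for blue, so P[monochromatic] = 2·(1/2)^3 = 2^{1 − 3} = 1/4.
By linearity of expectation: E[X] = C(28, 3) · 2^{1 − 3} = 3276 · 1/4 = 819.
Numerically: E[X] ≈ 819.000000.

E[X] = C(28,3)·2^(1−C(3,2)) = 819 ≈ 819.000000.


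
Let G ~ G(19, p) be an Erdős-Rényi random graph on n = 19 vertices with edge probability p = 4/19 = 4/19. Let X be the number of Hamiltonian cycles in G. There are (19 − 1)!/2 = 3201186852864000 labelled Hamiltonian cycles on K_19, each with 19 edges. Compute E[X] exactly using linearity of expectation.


K_19 has (19 − 1)!/2 = 3201186852864000 labelled Hamiltonian cycles.
For each such Hamiltonian cycle H, let X_H = 1 if all 19 edges of H are present in G. Then P[X_H = 1] = p^{19} = (4/19)^{19} = 274877906944/1978419655660313589123979.
By linearity: E[X] = Σ_H E[X_H] = 3201186852864000 · p^{19} = 3201186852864000 · 274877906944/1978419655660313589123979 = 879935541851906811887616000/1978419655660313589123979.
Numerically: E[X] ≈ 445.

E[X] = 3201186852864000 · (4/19)^{19} = 879935541851906811887616000/1978419655660313589123979 ≈ 445.


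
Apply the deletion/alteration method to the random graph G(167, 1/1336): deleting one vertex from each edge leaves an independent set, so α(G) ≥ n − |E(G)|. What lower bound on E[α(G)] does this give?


E[|E(G)|] = C(167, 2)·p = 13861 · (1/1336) = 83/8.
E[α(G)] ≥ n − E[|E(G)|] = 167 − 83/8 = 1253/8.
Numerically: ≈ 156.6250.
(This is only a lower bound; the true E[α(G)] may be larger.)

E[α(G)] ≥ 1253/8 ≈ 156.6250.


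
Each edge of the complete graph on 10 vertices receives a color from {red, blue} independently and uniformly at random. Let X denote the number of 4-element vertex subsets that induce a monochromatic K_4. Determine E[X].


Let X = Σ_S X_S over the C(10, 4) = 210 subsets S of size 4, where X_S = 1 if the K_4 on S is monochromatic.
For a fixed S, the K_4 on S has C(4, 2) = 6 edges. P[all 6 edges red] = (1/2)^6, and likewise for blue, so P[monochromatic] = 2·(1/2)^6 = 2^{1 − 6} = 1/32.
By linearity: E[X] = C(10, 4) · 2^{1 − 6} = 210 · 1/32 = 105/16.
Numerically: E[X] ≈ 6.56250.

E[X] = C(10,4)·2^(1−C(4,2)) = 105/16 ≈ 6.56250.


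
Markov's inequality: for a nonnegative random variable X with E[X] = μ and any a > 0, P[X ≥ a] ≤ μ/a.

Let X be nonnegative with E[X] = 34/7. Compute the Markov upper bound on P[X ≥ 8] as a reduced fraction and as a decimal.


μ = E[X] = 34/7, a = 8.
Markov: P[X ≥ 8] ≤ μ/a = (34/7)/8 = 17/28.
Numerically: ≈ 0.6071.
(Since a = 8 > μ = 4.8571, the bound 17/28 is < 1 and informative.)

P[X ≥ 8] ≤ 17/28 ≈ 0.6071.


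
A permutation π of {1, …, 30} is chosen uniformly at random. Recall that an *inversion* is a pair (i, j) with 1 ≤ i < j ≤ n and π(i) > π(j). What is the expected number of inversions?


Write X = Σ X_I over the C(30, 2) = 435 pairs i < j, with X_I the indicator of one inversion.
There are 435 indicators.
For each fixed pair i < j, the values π(i) and π(j) are two distinct elements of {1, …, 30} in uniformly random order; by symmetry P[π(i) > π(j)] = 1/2.
By linearity: E[X] = 435 · (1/2) = C(30, 2) · (1/2) = 435/2 = 435/2 ≈ 217.500000.

E[X] = 435/2 = 217.500000.


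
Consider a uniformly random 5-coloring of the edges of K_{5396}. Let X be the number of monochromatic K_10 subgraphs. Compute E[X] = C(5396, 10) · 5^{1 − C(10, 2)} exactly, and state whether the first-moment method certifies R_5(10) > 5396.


E[X] = C(5396, 10) · 5^{1 − 45} = 5719162629614115244962800316916 · 5^{−44} = 5719162629614115244962800316916/5684341886080801486968994140625.
As a reduced fraction: E[X] = 5719162629614115244962800316916/5684341886080801486968994140625 ≈ 1.0061257.
Is E[X] < 1? NO.
Since E[X] ≥ 1, the first-moment bound is inconclusive at n = 5396; it does NOT by itself certify R_5(10) > 5396.

E[X] = 5719162629614115244962800316916/5684341886080801486968994140625 ≈ 1.0061257; E[X] ≥ 1; first-moment method inconclusive here.


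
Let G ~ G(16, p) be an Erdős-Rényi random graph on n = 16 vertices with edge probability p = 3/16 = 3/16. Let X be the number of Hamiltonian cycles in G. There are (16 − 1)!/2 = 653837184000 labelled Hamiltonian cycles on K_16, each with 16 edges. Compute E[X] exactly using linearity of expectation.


K_16 has (16 − 1)!/2 = 653837184000 labelled Hamiltonian cycles.
For each such Hamiltonian cycle H, let X_H = 1 if all 16 edges of H are present in G. Then P[X_H = 1] = p^{16} = (3/16)^{16} = 43046721/18446744073709551616.
By linearity of expectation: E[X] = Σ_H E[X_H] = 653837184000 · p^{16} = 653837184000 · 43046721/18446744073709551616 = 27485885585032875/18014398509481984.
Numerically: E[X] ≈ 1.53.

E[X] = 653837184000 · (3/16)^{16} = 27485885585032875/18014398509481984 ≈ 1.53.


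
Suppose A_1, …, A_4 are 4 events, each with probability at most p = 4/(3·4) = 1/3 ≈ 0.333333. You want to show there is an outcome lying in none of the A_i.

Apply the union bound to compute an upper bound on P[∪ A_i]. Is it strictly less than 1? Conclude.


Union bound: P[∪_{i=1}^{4} A_i] ≤ Σ_i P[A_i] ≤ 4·p = 4·(1/3) = 4/3.
Numerically: 4/3 ≈ 1.333333.
Is 4/3 < 1? NO.
Since the bound 4/3 is ≥ 1, the union bound is uninformative here; it does NOT by itself certify existence.

4·p = 4/3 ≈ 1.333333; existence NOT certified by the union bound.


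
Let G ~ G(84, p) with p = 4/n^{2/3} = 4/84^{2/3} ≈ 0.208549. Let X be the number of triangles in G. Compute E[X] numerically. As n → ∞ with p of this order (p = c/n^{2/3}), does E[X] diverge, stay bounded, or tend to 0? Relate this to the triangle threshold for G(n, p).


Number of potential triangles: C(84, 3) = 95284.
Each occurs with probability p³ ≈ (0.208549)³ ≈ 9.07029478e-03.
By linearity: E[X] = C(84, 3)·p³ ≈ 95284 · 9.07029478e-03 ≈ 864.253968.
Since α = 2/3 < 1, p = c/n^{2/3} ≫ 1/n is above the triangle threshold p ~ 1/n. Asymptotically E[X] ~ (c³/6)·n^{3(1−α)} = (4³/6)·n^{1} → ∞; triangles are abundant w.h.p.

E[X] ≈ 864.253968; in regime p = Θ(1/n^{2/3}) E[X] diverges (above the triangle threshold p ~ 1/n).


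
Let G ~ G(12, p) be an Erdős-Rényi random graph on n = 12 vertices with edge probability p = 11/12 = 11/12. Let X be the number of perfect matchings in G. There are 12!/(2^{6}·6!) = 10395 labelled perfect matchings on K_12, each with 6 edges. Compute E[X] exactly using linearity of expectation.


K_12 has 12!/(2^{6}·6!) = 10395 labelled perfect matchings.
For each such perfect matching H, let X_H = 1 if all 6 edges of H are present in G. Then P[X_H = 1] = p^{6} = (11/12)^{6} = 1771561/2985984.
By linearity: E[X] = Σ_H E[X_H] = 10395 · p^{6} = 10395 · 1771561/2985984 = 682050985/110592.
Numerically: E[X] ≈ 6167.3.

E[X] = 10395 · (11/12)^{6} = 682050985/110592 ≈ 6167.3.


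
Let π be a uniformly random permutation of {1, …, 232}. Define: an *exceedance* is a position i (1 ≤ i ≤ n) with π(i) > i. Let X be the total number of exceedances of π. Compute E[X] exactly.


Write X = Σ_{i=1}^{232} X_i, where X_i = 1_{π(i) > i}.
For each fixed i, π(i) is uniform over {1, …, 232} (marginal of a uniform permutation), so P[π(i) > i] = (n − i)/n. Summing: Σ_{i=1}^{232} (n − i)/n = (0 + 1 + … + 231)/232 = 232(232 − 1)/(2·232) = (232 − 1)/2.
Hence E[X] = Σ_{i=1}^{232} (232 − i)/232 = 231/2 ≈ 115.5000.

E[X] = 231/2 = 115.5000.


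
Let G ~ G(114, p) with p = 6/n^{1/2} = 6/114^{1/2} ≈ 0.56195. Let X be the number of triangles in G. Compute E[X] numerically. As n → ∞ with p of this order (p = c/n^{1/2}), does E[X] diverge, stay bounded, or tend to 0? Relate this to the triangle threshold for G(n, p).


Number of potential triangles: C(114, 3) = 240464.
Each occurs with probability p³ ≈ (0.56195)³ ≈ 1.7745836e-01.
By linearity: E[X] = C(114, 3)·p³ ≈ 240464 · 1.7745836e-01 ≈ 42672.34811.
Since α = 1/2 < 1, p = c/n^{1/2} ≫ 1/n is above the triangle threshold p ~ 1/n. Asymptotically E[X] ~ (c³/6)·n^{3(1−α)} = (6³/6)·n^{1.5} → ∞; triangles are abundant w.h.p.

E[X] ≈ 42672.34811; in regime p = Θ(1/n^{1/2}) E[X] diverges (above the triangle threshold p ~ 1/n).


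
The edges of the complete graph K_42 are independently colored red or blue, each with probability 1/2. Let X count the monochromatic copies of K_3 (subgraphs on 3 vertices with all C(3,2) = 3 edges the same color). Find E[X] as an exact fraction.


Let X = Σ_S X_S over the C(42, 3) = 11480 subsets S of size 3, where X_S = 1 if the K_3 on S is monochromatic.
For a fixed S, the K_3 on S has C(3, 2) = 3 edges. P[all 3 edges red] = (1/2)^3, and likewise for blue, so P[monochromatic] = 2·(1/2)^3 = 2^{1 − 3} = 1/4.
By linearity: E[X] = C(42, 3) · 2^{1 − 3} = 11480 · 1/4 = 2870.
Numerically: E[X] ≈ 2870.000000.

E[X] = C(42,3)·2^(1−C(3,2)) = 2870 ≈ 2870.000000.


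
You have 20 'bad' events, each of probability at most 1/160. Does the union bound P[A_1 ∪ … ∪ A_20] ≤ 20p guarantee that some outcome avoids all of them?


Union bound: P[∪_{i=1}^{20} A_i] ≤ Σ_i P[A_i] ≤ 20·p = 20·(1/160) = 1/8.
Numerically: 1/8 ≈ 0.125.
Is 1/8 < 1? YES.
Since P[∪ A_i] ≤ 1/8 < 1, the complement has P[∩ A_i^c] ≥ 1 − 1/8 = 7/8 > 0, so some outcome avoids every A_i.

20·p = 1/8 ≈ 0.125; existence CERTIFIED by the union bound.


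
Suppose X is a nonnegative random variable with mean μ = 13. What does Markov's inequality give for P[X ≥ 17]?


μ = E[X] = 13, a = 17.
Markov: P[X ≥ 17] ≤ μ/a = (13)/17 = 13/17.
Numerically: ≈ 0.7647.
(Since a = 17 > μ = 13.0000, the bound 13/17 is < 1 and informative.)

P[X ≥ 17] ≤ 13/17 ≈ 0.7647.


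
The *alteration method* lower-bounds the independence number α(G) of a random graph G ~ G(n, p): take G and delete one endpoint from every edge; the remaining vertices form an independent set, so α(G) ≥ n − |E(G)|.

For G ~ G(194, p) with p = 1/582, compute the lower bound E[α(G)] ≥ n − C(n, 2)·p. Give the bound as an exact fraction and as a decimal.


E[|E(G)|] = C(194, 2)·p = 18721 · (1/582) = 193/6.
E[α(G)] ≥ n − E[|E(G)|] = 194 − 193/6 = 971/6.
Numerically: ≈ 161.833.
(This is only a lower bound; the true E[α(G)] may be larger.)

E[α(G)] ≥ 971/6 ≈ 161.833.


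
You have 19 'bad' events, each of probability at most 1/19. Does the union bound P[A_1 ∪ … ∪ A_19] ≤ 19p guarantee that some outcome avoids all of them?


Union bound: P[∪_{i=1}^{19} A_i] ≤ Σ_i P[A_i] ≤ 19·p = 19·(1/19) = 1.
Numerically: 1 ≈ 1.00000.
Is 1 < 1? NO.
Since the bound 1 is ≥ 1, the union bound is uninformative here; it does NOT by itself certify existence.

19·p = 1 ≈ 1.00000; existence NOT certified by the union bound.


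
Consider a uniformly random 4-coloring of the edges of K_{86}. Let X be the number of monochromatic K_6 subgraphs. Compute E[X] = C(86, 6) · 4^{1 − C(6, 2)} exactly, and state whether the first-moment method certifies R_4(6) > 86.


E[X] = C(86, 6) · 4^{1 − 15} = 470155077 · 4^{−14} = 470155077/268435456.
As a reduced fraction: E[X] = 470155077/268435456 ≈ 1.7514641.
Is E[X] < 1? NO.
Since E[X] ≥ 1, the first-moment bound is inconclusive at n = 86; it does NOT by itself certify R_4(6) > 86.

E[X] = 470155077/268435456 ≈ 1.7514641; E[X] ≥ 1; first-moment method inconclusive here.


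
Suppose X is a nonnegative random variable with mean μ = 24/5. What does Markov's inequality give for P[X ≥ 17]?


μ = E[X] = 24/5, a = 17.
Markov: P[X ≥ 17] ≤ μ/a = (24/5)/17 = 24/85.
Numerically: ≈ 0.282.
(Since a = 17 > μ = 4.800, the bound 24/85 is < 1 and informative.)

P[X ≥ 17] ≤ 24/85 ≈ 0.282.


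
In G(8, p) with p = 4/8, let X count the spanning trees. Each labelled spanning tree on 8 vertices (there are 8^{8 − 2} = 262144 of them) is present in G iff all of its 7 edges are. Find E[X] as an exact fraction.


K_8 has 8^{8 − 2} = 262144 labelled spanning trees.
For each such spanning tree H, let X_H = 1 if all 7 edges of H are present in G. Then P[X_H = 1] = p^{7} = (1/2)^{7} = 1/128.
Summing the indicators: E[X] = Σ_H E[X_H] = 262144 · p^{7} = 262144 · 1/128 = 2048.
Numerically: E[X] ≈ 2048.

E[X] = 262144 · (1/2)^{7} = 2048 ≈ 2048.


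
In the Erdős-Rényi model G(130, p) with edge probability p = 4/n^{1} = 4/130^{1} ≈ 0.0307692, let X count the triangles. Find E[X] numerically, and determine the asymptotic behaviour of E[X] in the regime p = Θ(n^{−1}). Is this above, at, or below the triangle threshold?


Number of potential triangles: C(130, 3) = 357760.
Each occurs with probability p³ ≈ (0.0307692)³ ≈ 2.91306327e-05.
By linearity: E[X] = C(130, 3)·p³ ≈ 357760 · 2.91306327e-05 ≈ 10.421775.
Here α = 1, so p = 4/n is exactly at the triangle threshold p ~ 1/n. Asymptotically E[X] → c³/6 = 4³/6 = 32/3 ≈ 10.666667, a bounded constant. In this regime the triangle count is asymptotically Poisson(c³/6).

E[X] ≈ 10.421775; in regime p = Θ(1/n^{1}) E[X] stays bounded (at the triangle threshold p ~ 1/n).


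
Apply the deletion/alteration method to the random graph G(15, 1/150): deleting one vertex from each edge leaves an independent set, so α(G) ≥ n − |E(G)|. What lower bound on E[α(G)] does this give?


E[|E(G)|] = C(15, 2)·p = 105 · (1/150) = 7/10.
E[α(G)] ≥ n − E[|E(G)|] = 15 − 7/10 = 143/10.
Numerically: ≈ 14.3000.
(This is only a lower bound; the true E[α(G)] may be larger.)

E[α(G)] ≥ 143/10 ≈ 14.3000.


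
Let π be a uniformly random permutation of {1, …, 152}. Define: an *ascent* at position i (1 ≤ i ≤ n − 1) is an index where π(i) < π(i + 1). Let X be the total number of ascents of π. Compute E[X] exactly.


Write X = Σ X_I over i = 1, …, 151, with X_I the indicator of one ascent.
There are 151 indicators.
For each fixed i, the pair (π(i), π(i+1)) is a uniformly random ordered pair of distinct values from {1, …, 152}; by symmetry P[π(i) < π(i+1)] = 1/2.
By linearity: E[X] = 151 · (1/2) = (152 − 1) · (1/2) = 151/2 ≈ 75.500000.

E[X] = 151/2 = 75.500000.


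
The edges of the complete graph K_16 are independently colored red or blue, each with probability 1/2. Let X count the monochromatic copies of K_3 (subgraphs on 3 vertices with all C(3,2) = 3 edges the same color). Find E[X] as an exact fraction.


Let X = Σ_S X_S over the C(16, 3) = 560 subsets S of size 3, where X_S = 1 if the K_3 on S is monochromatic.
For a fixed S, the K_3 on S has C(3, 2) = 3 edges. P[all 3 edges red] = (1/2)^3, and likewise for blue, so P[monochromatic] = 2·(1/2)^3 = 2^{1 − 3} = 1/4.
By linearity of expectation: E[X] = C(16, 3) · 2^{1 − 3} = 560 · 1/4 = 140.
Numerically: E[X] ≈ 140.000000.

E[X] = C(16,3)·2^(1−C(3,2)) = 140 ≈ 140.000000.


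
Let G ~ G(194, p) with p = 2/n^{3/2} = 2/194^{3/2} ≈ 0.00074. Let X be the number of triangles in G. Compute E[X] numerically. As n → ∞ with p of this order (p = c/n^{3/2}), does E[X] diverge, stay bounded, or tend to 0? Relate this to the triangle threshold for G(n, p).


Number of potential triangles: C(194, 3) = 1198144.
Each occurs with probability p³ ≈ (0.00074)³ ≈ 4.05492e-10.
By linearity: E[X] = C(194, 3)·p³ ≈ 1198144 · 4.05492e-10 ≈ 0.000.
Since α = 3/2 > 1, p = c/n^{3/2} = o(1/n) is below the triangle threshold p ~ 1/n. Asymptotically E[X] ~ (c³/6)·n^{3(1−α)} = (2³/6)·n^{-1.5} → 0, so by Markov's inequality G has no triangles w.h.p.

E[X] ≈ 0.000; in regime p = Θ(1/n^{3/2}) E[X] tends to 0 (below the triangle threshold p ~ 1/n).


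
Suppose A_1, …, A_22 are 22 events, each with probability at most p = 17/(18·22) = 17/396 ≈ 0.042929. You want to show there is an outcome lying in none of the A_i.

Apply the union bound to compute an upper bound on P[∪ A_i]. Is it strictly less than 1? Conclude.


Union bound: P[∪_{i=1}^{22} A_i] ≤ Σ_i P[A_i] ≤ 22·p = 22·(17/396) = 17/18.
Numerically: 17/18 ≈ 0.944444.
Is 17/18 < 1? YES.
Since P[∪ A_i] ≤ 17/18 < 1, the complement has P[∩ A_i^c] ≥ 1 − 17/18 = 1/18 > 0, so some outcome avoids every A_i.

22·p = 17/18 ≈ 0.944444; existence CERTIFIED by the union bound.


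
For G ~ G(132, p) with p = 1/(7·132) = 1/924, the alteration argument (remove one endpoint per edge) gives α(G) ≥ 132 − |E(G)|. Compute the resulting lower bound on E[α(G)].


E[|E(G)|] = C(132, 2)·p = 8646 · (1/924) = 131/14.
E[α(G)] ≥ n − E[|E(G)|] = 132 − 131/14 = 1717/14.
Numerically: ≈ 122.6429.
(This is only a lower bound; the true E[α(G)] may be larger.)

E[α(G)] ≥ 1717/14 ≈ 122.6429.


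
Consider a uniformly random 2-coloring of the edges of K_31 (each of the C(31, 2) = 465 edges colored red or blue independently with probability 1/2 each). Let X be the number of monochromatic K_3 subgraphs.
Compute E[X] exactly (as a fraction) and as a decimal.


Let X = Σ_S X_S over the C(31, 3) = 4495 subsets S of size 3, where X_S = 1 if the K_3 on S is monochromatic.
For a fixed S, the K_3 on S has C(3, 2) = 3 edges. P[all 3 edges red] = (1/2)^3, and likewise for blue, so P[monochromatic] = 2·(1/2)^3 = 2^{1 − 3} = 1/4.
By linearity: E[X] = C(31, 3) · 2^{1 − 3} = 4495 · 1/4 = 4495/4.
Numerically: E[X] ≈ 1123.750000.

E[X] = C(31,3)·2^(1−C(3,2)) = 4495/4 ≈ 1123.750000.


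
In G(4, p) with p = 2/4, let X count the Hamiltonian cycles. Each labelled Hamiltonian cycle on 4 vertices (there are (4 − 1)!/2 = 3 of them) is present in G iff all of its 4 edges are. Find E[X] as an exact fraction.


K_4 has (4 − 1)!/2 = 3 labelled Hamiltonian cycles.
For each such Hamiltonian cycle H, let X_H = 1 if all 4 edges of H are present in G. Then P[X_H = 1] = p^{4} = (1/2)^{4} = 1/16.
By linearity: E[X] = Σ_H E[X_H] = 3 · p^{4} = 3 · 1/16 = 3/16.
Numerically: E[X] ≈ 0.1875.

E[X] = 3 · (1/2)^{4} = 3/16 ≈ 0.1875.


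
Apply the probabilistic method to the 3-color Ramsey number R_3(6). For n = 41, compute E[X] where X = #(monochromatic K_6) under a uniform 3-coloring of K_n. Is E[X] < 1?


E[X] = C(41, 6) · 3^{1 − 15} = 4496388 · 3^{−14} = 4496388/4782969.
As a reduced fraction: E[X] = 1498796/1594323 ≈ 0.94008.
Is E[X] < 1? YES.
Since E[X] < 1, there exists a 3-coloring of K_{41} with no monochromatic K_6; hence R_3(6) > 41.

E[X] = 1498796/1594323 ≈ 0.94008; E[X] < 1, so R_3(6) > 41.


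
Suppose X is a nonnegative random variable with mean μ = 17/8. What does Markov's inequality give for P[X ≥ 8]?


μ = E[X] = 17/8, a = 8.
Markov: P[X ≥ 8] ≤ μ/a = (17/8)/8 = 17/64.
Numerically: ≈ 0.26562.
(Since a = 8 > μ = 2.12500, the bound 17/64 is < 1 and informative.)

P[X ≥ 8] ≤ 17/64 ≈ 0.26562.


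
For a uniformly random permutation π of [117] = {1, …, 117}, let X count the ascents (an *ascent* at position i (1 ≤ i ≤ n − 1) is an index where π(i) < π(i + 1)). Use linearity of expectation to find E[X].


Write X = Σ X_I over i = 1, …, 116, with X_I the indicator of one ascent.
There are 116 indicators.
For each fixed i, the pair (π(i), π(i+1)) is a uniformly random ordered pair of distinct values from {1, …, 117}; by symmetry P[π(i) < π(i+1)] = 1/2.
By linearity: E[X] = 116 · (1/2) = (117 − 1) · (1/2) = 58 ≈ 58.0000.

E[X] = 58 = 58.0000.


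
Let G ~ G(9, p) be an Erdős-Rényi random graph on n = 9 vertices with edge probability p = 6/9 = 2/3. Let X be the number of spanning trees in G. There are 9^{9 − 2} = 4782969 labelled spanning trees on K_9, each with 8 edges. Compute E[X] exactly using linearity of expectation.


K_9 has 9^{9 − 2} = 4782969 labelled spanning trees.
For each such spanning tree H, let X_H = 1 if all 8 edges of H are present in G. Then P[X_H = 1] = p^{8} = (2/3)^{8} = 256/6561.
By linearity of expectation: E[X] = Σ_H E[X_H] = 4782969 · p^{8} = 4782969 · 256/6561 = 186624.
Numerically: E[X] ≈ 1.87e+05.

E[X] = 4782969 · (2/3)^{8} = 186624 ≈ 1.87e+05.


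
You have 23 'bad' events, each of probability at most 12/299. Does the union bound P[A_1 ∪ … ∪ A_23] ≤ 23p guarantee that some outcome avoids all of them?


Union bound: P[∪_{i=1}^{23} A_i] ≤ Σ_i P[A_i] ≤ 23·p = 23·(12/299) = 12/13.
Numerically: 12/13 ≈ 0.9231.
Is 12/13 < 1? YES.
Since P[∪ A_i] ≤ 12/13 < 1, the complement has P[∩ A_i^c] ≥ 1 − 12/13 = 1/13 > 0, so some outcome avoids every A_i.

23·p = 12/13 ≈ 0.9231; existence CERTIFIED by the union bound.


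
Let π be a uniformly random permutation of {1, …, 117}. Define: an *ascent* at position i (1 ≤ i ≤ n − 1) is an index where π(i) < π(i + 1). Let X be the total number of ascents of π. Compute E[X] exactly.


Write X = Σ X_I over i = 1, …, 116, with X_I the indicator of one ascent.
There are 116 indicators.
For each fixed i, the pair (π(i), π(i+1)) is a uniformly random ordered pair of distinct values from {1, …, 117}; by symmetry P[π(i) < π(i+1)] = 1/2.
By linearity: E[X] = 116 · (1/2) = (117 − 1) · (1/2) = 58 ≈ 58.0000.

E[X] = 58 = 58.0000.


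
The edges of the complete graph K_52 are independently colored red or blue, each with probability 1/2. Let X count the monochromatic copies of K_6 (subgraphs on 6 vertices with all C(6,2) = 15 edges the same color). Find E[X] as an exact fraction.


Let X = Σ_S X_S over the C(52, 6) = 20358520 subsets S of size 6, where X_S = 1 if the K_6 on S is monochromatic.
For a fixed S, the K_6 on S has C(6, 2) = 15 edges. P[all 15 edges red] = (1/2)^15, and likewise for blue, so P[monochromatic] = 2·(1/2)^15 = 2^{1 − 15} = 1/16384.
By linearity of expectation: E[X] = C(52, 6) · 2^{1 − 15} = 20358520 · 1/16384 = 2544815/2048.
Numerically: E[X] ≈ 1242.585.

E[X] = C(52,6)·2^(1−C(6,2)) = 2544815/2048 ≈ 1242.585.
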